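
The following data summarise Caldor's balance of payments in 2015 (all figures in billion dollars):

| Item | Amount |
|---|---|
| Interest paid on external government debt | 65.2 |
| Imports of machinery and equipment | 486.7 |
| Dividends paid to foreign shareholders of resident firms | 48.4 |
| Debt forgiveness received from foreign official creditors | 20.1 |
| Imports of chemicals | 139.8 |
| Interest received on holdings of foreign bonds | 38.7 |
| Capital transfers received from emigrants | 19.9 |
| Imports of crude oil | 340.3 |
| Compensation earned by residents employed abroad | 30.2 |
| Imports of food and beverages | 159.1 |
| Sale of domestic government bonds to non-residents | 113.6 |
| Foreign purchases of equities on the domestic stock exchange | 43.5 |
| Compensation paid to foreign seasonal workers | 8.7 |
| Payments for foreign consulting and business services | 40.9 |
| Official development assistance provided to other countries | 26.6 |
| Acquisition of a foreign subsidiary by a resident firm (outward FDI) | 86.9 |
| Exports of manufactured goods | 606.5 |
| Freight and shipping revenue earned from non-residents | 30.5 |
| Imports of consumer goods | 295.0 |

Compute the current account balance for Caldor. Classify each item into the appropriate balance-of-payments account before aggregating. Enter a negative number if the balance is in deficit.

Goods: -159.1 + 606.5 - 139.8 - 295.0 - 486.7 - 340.3 = -814.4
Services: 30.5 - 40.9 = -10.4
Primary income: -8.7 - 48.4 - 65.2 + 38.7 + 30.2 = -53.4
Secondary income: -26.6
Current account = (-814.4) + (-10.4) + (-53.4) + (-26.6) = -904.8
(Excluded from the current account — capital account: debt forgiveness received from foreign official creditors 20.1, capital transfers received from emigrants 19.9; financial account: sale of domestic government bonds to non-residents 113.6, foreign purchases of equities on the domestic stock exchange 43.5, acquisition of a foreign subsidiary by a resident firm (outward FDI) 86.9.)

-904.8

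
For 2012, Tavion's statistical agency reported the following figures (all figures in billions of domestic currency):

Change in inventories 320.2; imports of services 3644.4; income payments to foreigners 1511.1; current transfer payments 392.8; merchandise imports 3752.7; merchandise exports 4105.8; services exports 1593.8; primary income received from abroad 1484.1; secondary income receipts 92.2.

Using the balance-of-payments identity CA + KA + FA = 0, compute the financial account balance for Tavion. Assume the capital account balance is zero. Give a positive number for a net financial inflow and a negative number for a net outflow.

2025.1

Goods balance = 4105.8 - 3752.7 = 353.1
Services balance = 1593.8 - 3644.4 = -2050.6
Trade balance (goods + services) = 353.1 + (-2050.6) = -1697.5
Net primary income = 1484.1 - 1511.1 = -27.0
Net secondary income = 92.2 - 392.8 = -300.6
Current account = -1697.5 + (-27.0) + (-300.6) = -2025.1
Financial account = -(-2025.1) = 2025.1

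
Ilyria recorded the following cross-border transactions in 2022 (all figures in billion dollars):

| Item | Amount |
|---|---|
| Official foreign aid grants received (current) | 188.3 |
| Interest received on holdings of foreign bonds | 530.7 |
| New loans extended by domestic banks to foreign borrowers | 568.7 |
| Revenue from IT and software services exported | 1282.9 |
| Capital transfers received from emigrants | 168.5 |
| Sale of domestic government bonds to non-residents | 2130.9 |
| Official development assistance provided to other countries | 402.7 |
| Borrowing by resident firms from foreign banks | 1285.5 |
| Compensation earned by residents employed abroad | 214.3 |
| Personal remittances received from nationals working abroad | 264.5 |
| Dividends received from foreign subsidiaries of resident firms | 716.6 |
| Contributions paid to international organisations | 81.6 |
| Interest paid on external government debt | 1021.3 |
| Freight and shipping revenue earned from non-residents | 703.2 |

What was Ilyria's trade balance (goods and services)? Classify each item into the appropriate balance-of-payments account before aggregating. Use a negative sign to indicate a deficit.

1986.1

Services: 1282.9 + 703.2 = 1986.1
Trade balance = 0.0 + 1986.1 = 1986.1
(Excluded from the trade balance — secondary income: official foreign aid grants received (current) 188.3, official development assistance provided to other countries 402.7, personal remittances received from nationals working abroad 264.5, contributions paid to international organisations 81.6; primary income: interest received on holdings of foreign bonds 530.7, compensation earned by residents employed abroad 214.3, dividends received from foreign subsidiaries of resident firms 716.6, interest paid on external government debt 1021.3; financial account: new loans extended by domestic banks to foreign borrowers 568.7, sale of domestic government bonds to non-residents 2130.9, borrowing by resident firms from foreign banks 1285.5; capital account: capital transfers received from emigrants 168.5.)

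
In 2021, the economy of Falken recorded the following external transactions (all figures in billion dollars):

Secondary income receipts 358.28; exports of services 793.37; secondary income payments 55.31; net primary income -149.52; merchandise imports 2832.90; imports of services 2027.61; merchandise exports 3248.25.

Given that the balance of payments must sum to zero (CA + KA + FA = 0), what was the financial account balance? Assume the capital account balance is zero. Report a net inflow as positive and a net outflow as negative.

665.44

Goods balance = 3248.25 - 2832.90 = 415.35
Services balance = 793.37 - 2027.61 = -1234.24
Trade balance (goods + services) = 415.35 + (-1234.24) = -818.89
Net primary income = -149.52
Net secondary income = 358.28 - 55.31 = 302.97
Current account = -818.89 + (-149.52) + 302.97 = -665.44
Financial account = -(-665.44) = 665.44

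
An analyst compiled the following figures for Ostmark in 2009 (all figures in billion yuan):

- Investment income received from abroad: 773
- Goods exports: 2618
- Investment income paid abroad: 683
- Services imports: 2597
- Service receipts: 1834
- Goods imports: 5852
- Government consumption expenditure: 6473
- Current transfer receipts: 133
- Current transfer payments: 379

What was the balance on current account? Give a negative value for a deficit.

Goods balance = 2618 - 5852 = -3234
Services balance = 1834 - 2597 = -763
Trade balance (goods + services) = -3234 + (-763) = -3997
Net primary income = 773 - 683 = 90
Net secondary income = 133 - 379 = -246
Current account = -3997 + 90 + (-246) = -4153

-4153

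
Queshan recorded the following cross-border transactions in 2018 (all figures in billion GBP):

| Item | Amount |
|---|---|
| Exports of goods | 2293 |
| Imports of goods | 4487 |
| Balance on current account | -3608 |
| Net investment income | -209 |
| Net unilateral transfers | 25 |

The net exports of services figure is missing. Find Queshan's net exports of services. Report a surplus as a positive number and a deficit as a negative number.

Current account = goods balance + services balance + net primary income + net secondary income
Sum of the known components = -2378
Net exports of services = CA - (known components) = -3608 - (-2378) = -1230

-1230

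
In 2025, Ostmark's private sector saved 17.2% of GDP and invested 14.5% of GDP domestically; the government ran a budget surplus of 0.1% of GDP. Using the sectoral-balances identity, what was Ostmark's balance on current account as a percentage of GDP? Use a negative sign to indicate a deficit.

2.8

By the sectoral-balances identity, CA = (S_private - I) + (T - G).
Private balance = 17.2 - 14.5 = 2.7
Government balance (T - G) = 0.1
CA = 2.7 + 0.1 = 2.8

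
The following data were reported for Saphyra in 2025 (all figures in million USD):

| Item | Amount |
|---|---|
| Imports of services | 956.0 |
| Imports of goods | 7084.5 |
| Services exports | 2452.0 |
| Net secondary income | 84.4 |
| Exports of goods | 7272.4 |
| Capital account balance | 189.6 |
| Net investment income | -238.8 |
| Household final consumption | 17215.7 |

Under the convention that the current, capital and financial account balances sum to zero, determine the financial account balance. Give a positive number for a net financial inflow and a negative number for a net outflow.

-1719.1

Goods balance = 7272.4 - 7084.5 = 187.9
Services balance = 2452.0 - 956.0 = 1496.0
Trade balance (goods + services) = 187.9 + 1496.0 = 1683.9
Net primary income = -238.8
Net secondary income = 84.4
Current account = 1683.9 + (-238.8) + 84.4 = 1529.5
Financial account = -(1529.5 + 189.6) = -1719.1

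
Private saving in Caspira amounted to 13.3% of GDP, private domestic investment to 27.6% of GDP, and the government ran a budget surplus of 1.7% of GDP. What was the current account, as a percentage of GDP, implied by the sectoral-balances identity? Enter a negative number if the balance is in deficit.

-12.6

By the sectoral-balances identity, CA = (S_private - I) + (T - G).
Private balance = 13.3 - 27.6 = -14.3
Government balance (T - G) = 1.7
CA = -14.3 + 1.7 = -12.6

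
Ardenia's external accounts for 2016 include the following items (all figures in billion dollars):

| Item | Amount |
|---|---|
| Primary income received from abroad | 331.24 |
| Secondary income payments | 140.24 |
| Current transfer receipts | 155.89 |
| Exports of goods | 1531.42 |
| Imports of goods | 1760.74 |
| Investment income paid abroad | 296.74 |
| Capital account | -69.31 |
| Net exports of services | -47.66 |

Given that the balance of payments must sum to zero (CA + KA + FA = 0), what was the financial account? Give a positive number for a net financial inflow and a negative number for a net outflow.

296.14

Goods balance = 1531.42 - 1760.74 = -229.32
Services balance = -47.66
Trade balance (goods + services) = -229.32 + (-47.66) = -276.98
Net primary income = 331.24 - 296.74 = 34.50
Net secondary income = 155.89 - 140.24 = 15.65
Current account = -276.98 + 34.50 + 15.65 = -226.83
Financial account = -(-226.83 + (-69.31)) = 296.14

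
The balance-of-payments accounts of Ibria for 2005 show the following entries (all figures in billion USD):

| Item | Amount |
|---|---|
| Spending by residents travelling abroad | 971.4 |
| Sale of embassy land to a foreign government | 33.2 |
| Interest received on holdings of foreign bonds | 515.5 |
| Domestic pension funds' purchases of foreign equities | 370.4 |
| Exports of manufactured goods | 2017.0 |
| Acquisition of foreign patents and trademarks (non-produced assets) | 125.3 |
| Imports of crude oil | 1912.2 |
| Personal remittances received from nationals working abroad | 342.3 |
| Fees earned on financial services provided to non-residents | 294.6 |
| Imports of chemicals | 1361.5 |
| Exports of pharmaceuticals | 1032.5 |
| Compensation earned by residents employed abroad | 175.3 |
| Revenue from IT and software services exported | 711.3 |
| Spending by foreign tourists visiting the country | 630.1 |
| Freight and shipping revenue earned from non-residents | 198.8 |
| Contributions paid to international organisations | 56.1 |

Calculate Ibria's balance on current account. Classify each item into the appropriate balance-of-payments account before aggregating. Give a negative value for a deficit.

Goods: 2017.0 - 1361.5 + 1032.5 - 1912.2 = -224.2
Services: -971.4 + 711.3 + 630.1 + 294.6 + 198.8 = 863.4
Primary income: 175.3 + 515.5 = 690.8
Secondary income: -56.1 + 342.3 = 286.2
Current account = (-224.2) + 863.4 + 690.8 + 286.2 = 1616.2
(Excluded from the current account — capital account: sale of embassy land to a foreign government 33.2, acquisition of foreign patents and trademarks (non-produced assets) 125.3; financial account: domestic pension funds' purchases of foreign equities 370.4.)

1616.2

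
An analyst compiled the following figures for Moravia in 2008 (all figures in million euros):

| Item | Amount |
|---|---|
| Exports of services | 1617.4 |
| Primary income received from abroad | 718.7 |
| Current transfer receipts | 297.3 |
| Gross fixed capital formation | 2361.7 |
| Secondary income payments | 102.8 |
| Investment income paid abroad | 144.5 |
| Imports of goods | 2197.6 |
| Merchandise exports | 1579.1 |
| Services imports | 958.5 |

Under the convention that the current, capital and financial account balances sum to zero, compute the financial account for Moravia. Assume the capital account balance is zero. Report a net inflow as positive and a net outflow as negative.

-809.1

Goods balance = 1579.1 - 2197.6 = -618.5
Services balance = 1617.4 - 958.5 = 658.9
Trade balance (goods + services) = -618.5 + 658.9 = 40.4
Net primary income = 718.7 - 144.5 = 574.2
Net secondary income = 297.3 - 102.8 = 194.5
Current account = 40.4 + 574.2 + 194.5 = 809.1
Financial account = -(809.1) = -809.1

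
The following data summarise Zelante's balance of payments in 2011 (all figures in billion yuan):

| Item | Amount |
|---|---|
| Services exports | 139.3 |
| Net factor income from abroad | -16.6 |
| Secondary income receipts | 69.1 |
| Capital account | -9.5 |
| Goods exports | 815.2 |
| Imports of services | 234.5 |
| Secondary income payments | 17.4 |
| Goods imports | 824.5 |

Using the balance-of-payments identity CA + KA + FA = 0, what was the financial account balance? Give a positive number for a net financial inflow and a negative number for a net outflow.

Goods balance = 815.2 - 824.5 = -9.3
Services balance = 139.3 - 234.5 = -95.2
Trade balance (goods + services) = -9.3 + (-95.2) = -104.5
Net primary income = -16.6
Net secondary income = 69.1 - 17.4 = 51.7
Current account = -104.5 + (-16.6) + 51.7 = -69.4
Financial account = -(-69.4 + (-9.5)) = 78.9

78.9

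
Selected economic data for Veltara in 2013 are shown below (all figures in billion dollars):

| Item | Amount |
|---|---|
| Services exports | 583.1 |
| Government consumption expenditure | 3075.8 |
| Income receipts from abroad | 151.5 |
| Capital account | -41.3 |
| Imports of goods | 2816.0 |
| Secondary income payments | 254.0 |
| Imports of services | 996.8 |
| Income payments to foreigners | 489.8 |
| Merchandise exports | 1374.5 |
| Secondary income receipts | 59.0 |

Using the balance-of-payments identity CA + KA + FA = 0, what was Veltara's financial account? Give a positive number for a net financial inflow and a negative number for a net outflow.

Goods balance = 1374.5 - 2816.0 = -1441.5
Services balance = 583.1 - 996.8 = -413.7
Trade balance (goods + services) = -1441.5 + (-413.7) = -1855.2
Net primary income = 151.5 - 489.8 = -338.3
Net secondary income = 59.0 - 254.0 = -195.0
Current account = -1855.2 + (-338.3) + (-195.0) = -2388.5
Financial account = -(-2388.5 + (-41.3)) = 2429.8

2429.8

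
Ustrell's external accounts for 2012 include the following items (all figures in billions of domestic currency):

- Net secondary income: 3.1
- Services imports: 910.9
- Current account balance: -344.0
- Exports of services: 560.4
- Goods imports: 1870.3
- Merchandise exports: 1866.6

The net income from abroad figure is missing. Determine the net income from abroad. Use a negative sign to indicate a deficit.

Current account = goods balance + services balance + net primary income + net secondary income
Sum of the known components = -351.1
Net income from abroad = CA - (known components) = -344.0 - (-351.1) = 7.1

7.1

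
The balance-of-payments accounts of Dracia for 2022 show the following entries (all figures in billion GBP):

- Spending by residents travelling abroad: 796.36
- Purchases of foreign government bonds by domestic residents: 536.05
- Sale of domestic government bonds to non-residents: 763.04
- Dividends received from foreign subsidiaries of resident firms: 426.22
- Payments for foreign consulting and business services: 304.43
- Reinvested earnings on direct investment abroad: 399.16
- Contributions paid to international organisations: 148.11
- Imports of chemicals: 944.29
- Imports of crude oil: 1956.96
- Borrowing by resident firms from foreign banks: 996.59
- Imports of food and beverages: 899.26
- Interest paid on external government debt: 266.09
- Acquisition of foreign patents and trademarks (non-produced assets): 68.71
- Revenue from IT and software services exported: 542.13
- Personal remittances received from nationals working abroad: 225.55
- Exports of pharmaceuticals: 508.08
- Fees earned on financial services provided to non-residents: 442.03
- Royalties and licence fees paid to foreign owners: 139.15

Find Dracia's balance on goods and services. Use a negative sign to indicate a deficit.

Goods: -944.29 + 508.08 - 1956.96 - 899.26 = -3292.43
Services: -304.43 - 139.15 + 542.13 - 796.36 + 442.03 = -255.78
Trade balance = -3292.43 + (-255.78) = -3548.21
(Excluded from the trade balance — financial account: purchases of foreign government bonds by domestic residents 536.05, sale of domestic government bonds to non-residents 763.04, borrowing by resident firms from foreign banks 996.59; primary income: dividends received from foreign subsidiaries of resident firms 426.22, reinvested earnings on direct investment abroad 399.16, interest paid on external government debt 266.09; secondary income: contributions paid to international organisations 148.11, personal remittances received from nationals working abroad 225.55; capital account: acquisition of foreign patents and trademarks (non-produced assets) 68.71.)

-3548.21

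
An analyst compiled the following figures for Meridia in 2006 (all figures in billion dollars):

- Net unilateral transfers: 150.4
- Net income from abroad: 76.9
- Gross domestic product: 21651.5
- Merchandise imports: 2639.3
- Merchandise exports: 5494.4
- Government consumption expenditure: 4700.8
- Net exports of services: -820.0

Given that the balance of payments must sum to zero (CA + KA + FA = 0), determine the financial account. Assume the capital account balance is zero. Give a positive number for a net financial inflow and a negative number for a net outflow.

-2262.4

Goods balance = 5494.4 - 2639.3 = 2855.1
Services balance = -820.0
Trade balance (goods + services) = 2855.1 + (-820.0) = 2035.1
Net primary income = 76.9
Net secondary income = 150.4
Current account = 2035.1 + 76.9 + 150.4 = 2262.4
Financial account = -(2262.4) = -2262.4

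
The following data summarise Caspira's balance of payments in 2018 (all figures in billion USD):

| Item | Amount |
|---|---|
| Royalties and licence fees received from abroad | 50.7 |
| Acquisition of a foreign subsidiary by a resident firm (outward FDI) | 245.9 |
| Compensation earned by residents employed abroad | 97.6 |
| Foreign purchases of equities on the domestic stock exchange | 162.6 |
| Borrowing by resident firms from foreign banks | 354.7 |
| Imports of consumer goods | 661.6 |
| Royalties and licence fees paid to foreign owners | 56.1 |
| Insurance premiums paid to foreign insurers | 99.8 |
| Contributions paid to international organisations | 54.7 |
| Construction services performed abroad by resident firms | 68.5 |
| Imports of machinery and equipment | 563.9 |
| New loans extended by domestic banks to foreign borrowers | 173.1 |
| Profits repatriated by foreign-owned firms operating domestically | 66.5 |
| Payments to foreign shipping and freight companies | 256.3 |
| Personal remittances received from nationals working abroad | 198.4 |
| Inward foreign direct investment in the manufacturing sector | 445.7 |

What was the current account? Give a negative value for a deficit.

-1343.7

Goods: -563.9 - 661.6 = -1225.5
Services: -256.3 + 68.5 - 56.1 - 99.8 + 50.7 = -293.0
Primary income: -66.5 + 97.6 = 31.1
Secondary income: -54.7 + 198.4 = 143.7
Current account = (-1225.5) + (-293.0) + 31.1 + 143.7 = -1343.7
(Excluded from the current account — financial account: acquisition of a foreign subsidiary by a resident firm (outward FDI) 245.9, foreign purchases of equities on the domestic stock exchange 162.6, borrowing by resident firms from foreign banks 354.7, new loans extended by domestic banks to foreign borrowers 173.1, inward foreign direct investment in the manufacturing sector 445.7.)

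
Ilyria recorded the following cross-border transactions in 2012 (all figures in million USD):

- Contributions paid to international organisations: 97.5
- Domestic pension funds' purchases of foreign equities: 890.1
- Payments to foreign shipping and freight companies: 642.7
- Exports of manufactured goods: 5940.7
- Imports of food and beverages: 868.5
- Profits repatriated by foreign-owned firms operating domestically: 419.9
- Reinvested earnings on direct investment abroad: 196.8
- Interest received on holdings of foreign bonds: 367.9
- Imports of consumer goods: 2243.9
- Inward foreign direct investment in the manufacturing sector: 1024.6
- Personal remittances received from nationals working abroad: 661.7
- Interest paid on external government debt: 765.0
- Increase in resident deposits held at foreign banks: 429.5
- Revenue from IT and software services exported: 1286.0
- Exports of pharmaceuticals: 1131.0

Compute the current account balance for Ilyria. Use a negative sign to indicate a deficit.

Goods: -2243.9 + 5940.7 + 1131.0 - 868.5 = 3959.3
Services: 1286.0 - 642.7 = 643.3
Primary income: -765.0 + 196.8 - 419.9 + 367.9 = -620.2
Secondary income: -97.5 + 661.7 = 564.2
Current account = 3959.3 + 643.3 + (-620.2) + 564.2 = 4546.6
(Excluded from the current account — financial account: domestic pension funds' purchases of foreign equities 890.1, inward foreign direct investment in the manufacturing sector 1024.6, increase in resident deposits held at foreign banks 429.5.)

4546.6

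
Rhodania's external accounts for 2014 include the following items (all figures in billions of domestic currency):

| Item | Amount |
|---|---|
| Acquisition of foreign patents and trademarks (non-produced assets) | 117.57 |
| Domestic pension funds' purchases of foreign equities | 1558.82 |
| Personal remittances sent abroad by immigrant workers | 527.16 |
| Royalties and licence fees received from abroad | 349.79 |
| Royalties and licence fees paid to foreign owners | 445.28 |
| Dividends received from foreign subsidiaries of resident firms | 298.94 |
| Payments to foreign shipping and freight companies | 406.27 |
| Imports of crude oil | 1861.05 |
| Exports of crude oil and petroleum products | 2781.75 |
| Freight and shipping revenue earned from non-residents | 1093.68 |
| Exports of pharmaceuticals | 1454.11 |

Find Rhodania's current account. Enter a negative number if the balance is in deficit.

Goods: 1454.11 + 2781.75 - 1861.05 = 2374.81
Services: -445.28 - 406.27 + 349.79 + 1093.68 = 591.92
Primary income: 298.94
Secondary income: -527.16
Current account = 2374.81 + 591.92 + 298.94 + (-527.16) = 2738.51
(Excluded from the current account — capital account: acquisition of foreign patents and trademarks (non-produced assets) 117.57; financial account: domestic pension funds' purchases of foreign equities 1558.82.)

2738.51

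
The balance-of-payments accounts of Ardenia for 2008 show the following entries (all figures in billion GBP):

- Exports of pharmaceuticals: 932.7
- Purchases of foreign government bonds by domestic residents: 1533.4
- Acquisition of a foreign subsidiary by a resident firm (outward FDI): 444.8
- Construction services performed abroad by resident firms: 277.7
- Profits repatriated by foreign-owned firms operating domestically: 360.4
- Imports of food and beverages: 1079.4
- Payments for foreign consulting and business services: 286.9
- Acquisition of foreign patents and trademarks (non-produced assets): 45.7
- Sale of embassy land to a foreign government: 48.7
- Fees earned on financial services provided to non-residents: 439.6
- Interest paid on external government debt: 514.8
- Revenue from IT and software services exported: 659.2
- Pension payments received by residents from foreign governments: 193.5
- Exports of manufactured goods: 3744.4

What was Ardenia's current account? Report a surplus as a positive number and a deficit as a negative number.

Goods: 3744.4 - 1079.4 + 932.7 = 3597.7
Services: -286.9 + 277.7 + 659.2 + 439.6 = 1089.6
Primary income: -514.8 - 360.4 = -875.2
Secondary income: 193.5
Current account = 3597.7 + 1089.6 + (-875.2) + 193.5 = 4005.6
(Excluded from the current account — financial account: purchases of foreign government bonds by domestic residents 1533.4, acquisition of a foreign subsidiary by a resident firm (outward FDI) 444.8; capital account: acquisition of foreign patents and trademarks (non-produced assets) 45.7, sale of embassy land to a foreign government 48.7.)

4005.6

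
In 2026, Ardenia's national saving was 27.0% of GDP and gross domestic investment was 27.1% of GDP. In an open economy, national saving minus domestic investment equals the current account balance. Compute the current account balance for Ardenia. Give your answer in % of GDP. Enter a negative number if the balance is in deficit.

-0.1

S - I = CA (net lending to the rest of the world).
CA = S - I = 27.0 - 27.1 = -0.1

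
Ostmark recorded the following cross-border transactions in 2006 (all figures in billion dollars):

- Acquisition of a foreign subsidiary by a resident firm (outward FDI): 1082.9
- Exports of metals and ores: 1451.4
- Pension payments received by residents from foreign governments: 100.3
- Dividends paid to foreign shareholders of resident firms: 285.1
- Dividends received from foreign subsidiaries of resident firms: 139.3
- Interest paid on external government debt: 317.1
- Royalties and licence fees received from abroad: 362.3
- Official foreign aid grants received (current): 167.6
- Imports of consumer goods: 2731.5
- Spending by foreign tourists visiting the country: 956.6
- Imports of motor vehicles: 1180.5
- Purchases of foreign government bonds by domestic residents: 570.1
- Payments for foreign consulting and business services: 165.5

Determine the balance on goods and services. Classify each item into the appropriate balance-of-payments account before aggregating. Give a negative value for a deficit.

Goods: -1180.5 + 1451.4 - 2731.5 = -2460.6
Services: 362.3 + 956.6 - 165.5 = 1153.4
Trade balance = -2460.6 + 1153.4 = -1307.2
(Excluded from the trade balance — financial account: acquisition of a foreign subsidiary by a resident firm (outward FDI) 1082.9, purchases of foreign government bonds by domestic residents 570.1; secondary income: pension payments received by residents from foreign governments 100.3, official foreign aid grants received (current) 167.6; primary income: dividends paid to foreign shareholders of resident firms 285.1, dividends received from foreign subsidiaries of resident firms 139.3, interest paid on external government debt 317.1.)

-1307.2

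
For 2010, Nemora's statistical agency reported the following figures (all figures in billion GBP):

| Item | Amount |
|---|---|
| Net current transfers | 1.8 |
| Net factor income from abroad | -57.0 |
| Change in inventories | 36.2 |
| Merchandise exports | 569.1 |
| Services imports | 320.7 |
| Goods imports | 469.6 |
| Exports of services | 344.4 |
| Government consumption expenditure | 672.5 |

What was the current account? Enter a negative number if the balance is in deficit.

68.0

Goods balance = 569.1 - 469.6 = 99.5
Services balance = 344.4 - 320.7 = 23.7
Trade balance (goods + services) = 99.5 + 23.7 = 123.2
Net primary income = -57.0
Net secondary income = 1.8
Current account = 123.2 + (-57.0) + 1.8 = 68.0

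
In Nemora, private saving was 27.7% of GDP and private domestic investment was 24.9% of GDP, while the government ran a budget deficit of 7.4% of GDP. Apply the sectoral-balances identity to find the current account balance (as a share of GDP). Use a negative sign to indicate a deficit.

-4.6

By the sectoral-balances identity, CA = (S_private - I) + (T - G).
Private balance = 27.7 - 24.9 = 2.8
Government balance (T - G) = -7.4
CA = 2.8 + (-7.4) = -4.6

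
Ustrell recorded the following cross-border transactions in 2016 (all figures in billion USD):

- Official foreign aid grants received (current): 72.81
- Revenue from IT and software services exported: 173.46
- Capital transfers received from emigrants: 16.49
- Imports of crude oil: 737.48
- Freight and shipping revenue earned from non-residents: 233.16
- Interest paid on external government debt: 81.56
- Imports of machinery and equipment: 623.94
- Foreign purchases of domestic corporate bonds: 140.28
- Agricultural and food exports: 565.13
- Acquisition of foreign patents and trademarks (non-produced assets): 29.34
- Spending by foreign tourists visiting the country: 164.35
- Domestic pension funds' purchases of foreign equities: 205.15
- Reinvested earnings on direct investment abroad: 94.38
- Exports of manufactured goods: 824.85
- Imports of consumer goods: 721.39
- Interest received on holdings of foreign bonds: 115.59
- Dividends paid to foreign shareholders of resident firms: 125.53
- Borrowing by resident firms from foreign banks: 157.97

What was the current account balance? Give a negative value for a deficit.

-46.17

Goods: -721.39 - 623.94 + 565.13 + 824.85 - 737.48 = -692.83
Services: 233.16 + 164.35 + 173.46 = 570.97
Primary income: 94.38 - 81.56 - 125.53 + 115.59 = 2.88
Secondary income: 72.81
Current account = (-692.83) + 570.97 + 2.88 + 72.81 = -46.17
(Excluded from the current account — capital account: capital transfers received from emigrants 16.49, acquisition of foreign patents and trademarks (non-produced assets) 29.34; financial account: foreign purchases of domestic corporate bonds 140.28, domestic pension funds' purchases of foreign equities 205.15, borrowing by resident firms from foreign banks 157.97.)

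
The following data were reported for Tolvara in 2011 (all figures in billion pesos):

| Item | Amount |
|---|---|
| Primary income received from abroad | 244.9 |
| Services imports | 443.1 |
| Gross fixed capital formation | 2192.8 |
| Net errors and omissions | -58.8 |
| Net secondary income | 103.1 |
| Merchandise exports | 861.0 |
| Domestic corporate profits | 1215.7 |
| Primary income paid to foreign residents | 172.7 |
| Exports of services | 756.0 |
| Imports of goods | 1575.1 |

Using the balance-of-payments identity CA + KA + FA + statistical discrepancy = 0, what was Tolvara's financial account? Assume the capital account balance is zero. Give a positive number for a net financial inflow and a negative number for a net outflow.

284.7

Goods balance = 861.0 - 1575.1 = -714.1
Services balance = 756.0 - 443.1 = 312.9
Trade balance (goods + services) = -714.1 + 312.9 = -401.2
Net primary income = 244.9 - 172.7 = 72.2
Net secondary income = 103.1
Current account = -401.2 + 72.2 + 103.1 = -225.9
Financial account = -(-225.9 + (-58.8)) = 284.7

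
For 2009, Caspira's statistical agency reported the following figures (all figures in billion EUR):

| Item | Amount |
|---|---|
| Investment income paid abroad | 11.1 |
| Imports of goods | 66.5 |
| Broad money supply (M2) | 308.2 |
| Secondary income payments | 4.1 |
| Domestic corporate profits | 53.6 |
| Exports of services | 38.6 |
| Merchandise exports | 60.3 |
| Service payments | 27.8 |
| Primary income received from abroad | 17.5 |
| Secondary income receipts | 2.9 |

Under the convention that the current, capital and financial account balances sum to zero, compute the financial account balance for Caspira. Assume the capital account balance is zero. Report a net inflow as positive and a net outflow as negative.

-9.8

Goods balance = 60.3 - 66.5 = -6.2
Services balance = 38.6 - 27.8 = 10.8
Trade balance (goods + services) = -6.2 + 10.8 = 4.6
Net primary income = 17.5 - 11.1 = 6.4
Net secondary income = 2.9 - 4.1 = -1.2
Current account = 4.6 + 6.4 + (-1.2) = 9.8
Financial account = -(9.8) = -9.8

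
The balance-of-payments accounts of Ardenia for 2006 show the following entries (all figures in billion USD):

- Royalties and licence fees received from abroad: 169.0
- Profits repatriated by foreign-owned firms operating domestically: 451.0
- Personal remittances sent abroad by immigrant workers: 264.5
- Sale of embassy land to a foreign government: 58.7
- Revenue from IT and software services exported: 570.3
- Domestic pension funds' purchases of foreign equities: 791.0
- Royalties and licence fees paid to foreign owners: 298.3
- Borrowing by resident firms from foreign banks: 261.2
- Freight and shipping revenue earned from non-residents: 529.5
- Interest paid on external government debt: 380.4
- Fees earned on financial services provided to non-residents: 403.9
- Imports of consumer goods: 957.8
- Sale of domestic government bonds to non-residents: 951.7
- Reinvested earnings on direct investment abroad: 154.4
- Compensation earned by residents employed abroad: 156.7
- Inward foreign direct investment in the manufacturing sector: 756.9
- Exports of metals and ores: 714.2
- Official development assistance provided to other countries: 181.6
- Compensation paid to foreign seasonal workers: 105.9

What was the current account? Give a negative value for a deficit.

58.5

Goods: -957.8 + 714.2 = -243.6
Services: 570.3 - 298.3 + 529.5 + 169.0 + 403.9 = 1374.4
Primary income: 156.7 - 451.0 + 154.4 - 380.4 - 105.9 = -626.2
Secondary income: -264.5 - 181.6 = -446.1
Current account = (-243.6) + 1374.4 + (-626.2) + (-446.1) = 58.5
(Excluded from the current account — capital account: sale of embassy land to a foreign government 58.7; financial account: domestic pension funds' purchases of foreign equities 791.0, borrowing by resident firms from foreign banks 261.2, sale of domestic government bonds to non-residents 951.7, inward foreign direct investment in the manufacturing sector 756.9.)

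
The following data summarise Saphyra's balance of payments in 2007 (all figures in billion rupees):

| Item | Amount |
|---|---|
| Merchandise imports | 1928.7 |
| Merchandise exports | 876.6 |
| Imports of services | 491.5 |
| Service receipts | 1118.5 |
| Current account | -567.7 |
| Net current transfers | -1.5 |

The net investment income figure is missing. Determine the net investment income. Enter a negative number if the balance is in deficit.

-141.1

Current account = goods balance + services balance + net primary income + net secondary income
Sum of the known components = -426.6
Net investment income = CA - (known components) = -567.7 - (-426.6) = -141.1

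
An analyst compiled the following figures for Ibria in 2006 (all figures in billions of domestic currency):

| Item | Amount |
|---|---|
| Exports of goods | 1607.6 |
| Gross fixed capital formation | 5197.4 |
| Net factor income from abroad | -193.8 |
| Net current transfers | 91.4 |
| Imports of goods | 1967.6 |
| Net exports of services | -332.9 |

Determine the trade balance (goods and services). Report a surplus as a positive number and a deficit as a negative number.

-692.9

Goods balance = 1607.6 - 1967.6 = -360.0
Services balance = -332.9
Trade balance (goods + services) = -360.0 + (-332.9) = -692.9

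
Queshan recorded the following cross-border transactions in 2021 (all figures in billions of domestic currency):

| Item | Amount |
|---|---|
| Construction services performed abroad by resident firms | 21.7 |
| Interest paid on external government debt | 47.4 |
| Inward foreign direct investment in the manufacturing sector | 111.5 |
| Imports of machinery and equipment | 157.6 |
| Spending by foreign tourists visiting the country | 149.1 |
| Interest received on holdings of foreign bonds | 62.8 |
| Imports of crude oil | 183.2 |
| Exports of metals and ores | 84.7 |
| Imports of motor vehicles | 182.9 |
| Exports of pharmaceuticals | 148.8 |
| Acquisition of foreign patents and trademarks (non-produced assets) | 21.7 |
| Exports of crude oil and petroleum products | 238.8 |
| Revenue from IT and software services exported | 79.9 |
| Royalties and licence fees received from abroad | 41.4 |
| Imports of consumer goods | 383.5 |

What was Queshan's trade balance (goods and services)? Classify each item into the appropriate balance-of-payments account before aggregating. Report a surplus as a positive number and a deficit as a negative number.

Goods: -182.9 - 157.6 + 238.8 - 383.5 - 183.2 + 84.7 + 148.8 = -434.9
Services: 149.1 + 21.7 + 79.9 + 41.4 = 292.1
Trade balance = -434.9 + 292.1 = -142.8
(Excluded from the trade balance — primary income: interest paid on external government debt 47.4, interest received on holdings of foreign bonds 62.8; financial account: inward foreign direct investment in the manufacturing sector 111.5; capital account: acquisition of foreign patents and trademarks (non-produced assets) 21.7.)

-142.8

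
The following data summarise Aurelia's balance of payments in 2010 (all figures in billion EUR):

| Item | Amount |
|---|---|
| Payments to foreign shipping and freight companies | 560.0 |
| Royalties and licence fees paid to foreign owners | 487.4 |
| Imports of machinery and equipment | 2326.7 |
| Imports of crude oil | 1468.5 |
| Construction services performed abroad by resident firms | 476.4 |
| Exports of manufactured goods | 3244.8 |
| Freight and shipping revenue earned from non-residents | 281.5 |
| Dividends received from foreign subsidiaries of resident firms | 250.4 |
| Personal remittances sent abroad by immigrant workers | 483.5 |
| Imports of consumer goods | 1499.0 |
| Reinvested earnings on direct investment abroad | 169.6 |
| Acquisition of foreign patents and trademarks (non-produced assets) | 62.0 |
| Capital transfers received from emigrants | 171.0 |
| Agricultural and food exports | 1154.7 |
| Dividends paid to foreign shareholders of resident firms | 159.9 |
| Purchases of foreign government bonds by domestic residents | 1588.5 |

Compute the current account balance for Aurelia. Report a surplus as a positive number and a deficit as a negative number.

-1407.6

Goods: 3244.8 - 1499.0 + 1154.7 - 1468.5 - 2326.7 = -894.7
Services: 281.5 + 476.4 - 560.0 - 487.4 = -289.5
Primary income: 250.4 - 159.9 + 169.6 = 260.1
Secondary income: -483.5
Current account = (-894.7) + (-289.5) + 260.1 + (-483.5) = -1407.6
(Excluded from the current account — capital account: acquisition of foreign patents and trademarks (non-produced assets) 62.0, capital transfers received from emigrants 171.0; financial account: purchases of foreign government bonds by domestic residents 1588.5.)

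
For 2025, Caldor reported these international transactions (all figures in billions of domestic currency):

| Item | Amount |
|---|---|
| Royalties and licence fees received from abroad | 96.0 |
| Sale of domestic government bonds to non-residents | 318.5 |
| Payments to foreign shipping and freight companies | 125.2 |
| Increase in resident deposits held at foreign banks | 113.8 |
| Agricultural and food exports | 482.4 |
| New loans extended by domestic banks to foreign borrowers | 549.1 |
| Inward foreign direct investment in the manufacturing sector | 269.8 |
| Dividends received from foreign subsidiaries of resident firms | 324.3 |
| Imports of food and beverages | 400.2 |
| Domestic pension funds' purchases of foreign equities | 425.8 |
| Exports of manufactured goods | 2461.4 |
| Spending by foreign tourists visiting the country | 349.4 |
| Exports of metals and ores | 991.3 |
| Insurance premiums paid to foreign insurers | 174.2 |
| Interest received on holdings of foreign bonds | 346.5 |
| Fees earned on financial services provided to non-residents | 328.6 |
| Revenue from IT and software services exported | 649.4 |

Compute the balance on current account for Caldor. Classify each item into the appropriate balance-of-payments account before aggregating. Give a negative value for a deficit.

5329.7

Goods: 991.3 + 482.4 + 2461.4 - 400.2 = 3534.9
Services: -125.2 + 328.6 + 349.4 + 649.4 + 96.0 - 174.2 = 1124.0
Primary income: 346.5 + 324.3 = 670.8
Current account = 3534.9 + 1124.0 + 670.8 = 5329.7
(Excluded from the current account — financial account: sale of domestic government bonds to non-residents 318.5, increase in resident deposits held at foreign banks 113.8, new loans extended by domestic banks to foreign borrowers 549.1, inward foreign direct investment in the manufacturing sector 269.8, domestic pension funds' purchases of foreign equities 425.8.)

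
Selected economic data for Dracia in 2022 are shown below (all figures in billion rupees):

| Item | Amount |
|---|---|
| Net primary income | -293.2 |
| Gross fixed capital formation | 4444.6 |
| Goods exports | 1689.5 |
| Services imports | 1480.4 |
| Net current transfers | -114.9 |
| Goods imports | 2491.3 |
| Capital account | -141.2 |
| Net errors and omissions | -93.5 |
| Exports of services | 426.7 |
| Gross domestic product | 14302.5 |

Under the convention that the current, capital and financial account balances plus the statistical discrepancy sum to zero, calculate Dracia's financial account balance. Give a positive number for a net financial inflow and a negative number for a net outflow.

Goods balance = 1689.5 - 2491.3 = -801.8
Services balance = 426.7 - 1480.4 = -1053.7
Trade balance (goods + services) = -801.8 + (-1053.7) = -1855.5
Net primary income = -293.2
Net secondary income = -114.9
Current account = -1855.5 + (-293.2) + (-114.9) = -2263.6
Financial account = -(-2263.6 + (-141.2) + (-93.5)) = 2498.3

2498.3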